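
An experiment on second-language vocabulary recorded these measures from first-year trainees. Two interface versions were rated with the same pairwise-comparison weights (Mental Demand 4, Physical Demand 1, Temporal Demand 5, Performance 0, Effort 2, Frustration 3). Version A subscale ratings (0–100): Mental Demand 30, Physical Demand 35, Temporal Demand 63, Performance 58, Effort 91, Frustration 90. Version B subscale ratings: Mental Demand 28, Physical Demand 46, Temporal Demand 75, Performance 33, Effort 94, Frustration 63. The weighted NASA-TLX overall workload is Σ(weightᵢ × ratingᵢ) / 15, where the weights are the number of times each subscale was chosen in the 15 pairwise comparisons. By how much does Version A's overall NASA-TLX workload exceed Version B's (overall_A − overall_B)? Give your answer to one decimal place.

Version A weighted sum = 4·30 + 1·35 + 5·63 + 0·58 + 2·91 + 3·90 = 120 + 35 + 315 + 0 + 182 + 270 = 922; overall_A = 922/15 = 61.4667.
Version B weighted sum = 4·28 + 1·46 + 5·75 + 0·33 + 2·94 + 3·63 = 112 + 46 + 375 + 0 + 188 + 189 = 910; overall_B = 910/15 = 60.6667.
Difference = 61.4667 − 60.6667 = 0.8000 ≈ 0.8.

0.8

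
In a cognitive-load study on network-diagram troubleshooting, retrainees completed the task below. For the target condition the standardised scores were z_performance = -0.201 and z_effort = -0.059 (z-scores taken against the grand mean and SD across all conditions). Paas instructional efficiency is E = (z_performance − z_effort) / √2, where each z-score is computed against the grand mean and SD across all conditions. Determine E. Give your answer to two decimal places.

-0.10

z_P − z_E = -0.201 − (-0.059) = -0.1420.
E = -0.1420 / √2 = -0.1420 / 1.41421 = -0.1004 ≈ -0.10.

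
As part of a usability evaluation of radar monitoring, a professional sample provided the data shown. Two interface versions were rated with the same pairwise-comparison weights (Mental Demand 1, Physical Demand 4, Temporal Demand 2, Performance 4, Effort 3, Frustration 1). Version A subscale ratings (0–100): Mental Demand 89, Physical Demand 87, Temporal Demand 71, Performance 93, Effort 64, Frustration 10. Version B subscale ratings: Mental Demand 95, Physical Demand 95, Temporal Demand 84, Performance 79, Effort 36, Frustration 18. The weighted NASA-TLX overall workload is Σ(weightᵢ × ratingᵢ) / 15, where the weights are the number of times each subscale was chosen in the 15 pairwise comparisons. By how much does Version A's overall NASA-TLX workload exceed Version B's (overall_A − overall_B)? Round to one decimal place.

Version A weighted sum = 1·89 + 4·87 + 2·71 + 4·93 + 3·64 + 1·10 = 89 + 348 + 142 + 372 + 192 + 10 = 1153; overall_A = 1153/15 = 76.8667.
Version B weighted sum = 1·95 + 4·95 + 2·84 + 4·79 + 3·36 + 1·18 = 95 + 380 + 168 + 316 + 108 + 18 = 1085; overall_B = 1085/15 = 72.3333.
Difference = 76.8667 − 72.3333 = 4.5334 ≈ 4.5.

4.5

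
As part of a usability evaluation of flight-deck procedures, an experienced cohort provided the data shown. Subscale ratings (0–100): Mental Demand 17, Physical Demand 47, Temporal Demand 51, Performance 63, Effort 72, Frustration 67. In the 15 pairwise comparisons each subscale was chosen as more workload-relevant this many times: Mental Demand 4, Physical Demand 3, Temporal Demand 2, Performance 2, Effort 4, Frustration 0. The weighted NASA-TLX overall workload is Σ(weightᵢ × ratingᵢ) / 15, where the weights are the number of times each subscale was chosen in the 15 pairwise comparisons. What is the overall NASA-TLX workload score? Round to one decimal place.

48.3

The tallies are the weights (they sum to 15).
Weighted sum = 4·17 + 3·47 + 2·51 + 2·63 + 4·72 + 0·67
            = 68 + 141 + 102 + 126 + 288 + 0 = 725.
Overall workload = 725 / 15 = 48.3333 ≈ 48.3.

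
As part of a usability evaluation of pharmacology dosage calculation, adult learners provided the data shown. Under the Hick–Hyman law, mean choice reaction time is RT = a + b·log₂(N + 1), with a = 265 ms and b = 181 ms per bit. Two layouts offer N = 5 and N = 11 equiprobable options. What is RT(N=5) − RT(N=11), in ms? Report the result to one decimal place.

RT(5) = 265 + 181·log₂(6) = 265 + 181·2.5850 = 732.8850 ms.
RT(11) = 265 + 181·log₂(12) = 265 + 181·3.5850 = 913.8850 ms.
Difference = 732.8850 − 913.8850 = -181.0000 ≈ -181.0 ms.

-181.0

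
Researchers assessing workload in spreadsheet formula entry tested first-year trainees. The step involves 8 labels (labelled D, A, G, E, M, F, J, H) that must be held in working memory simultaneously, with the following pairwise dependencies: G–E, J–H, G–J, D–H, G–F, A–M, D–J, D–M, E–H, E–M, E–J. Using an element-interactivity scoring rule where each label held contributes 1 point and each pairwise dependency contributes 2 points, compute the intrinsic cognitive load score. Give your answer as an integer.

30

Count of labels held simultaneously: 8.
Count of pairwise dependencies listed: 11.
Element contribution: 8 × 1 = 8.
Interaction contribution: 11 × 2 = 22.
Intrinsic load = 8 + 22 = 30.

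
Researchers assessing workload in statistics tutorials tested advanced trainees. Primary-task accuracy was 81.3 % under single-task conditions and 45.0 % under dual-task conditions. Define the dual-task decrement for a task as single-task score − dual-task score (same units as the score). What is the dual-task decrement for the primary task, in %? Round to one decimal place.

Decrement = 81.3 − 45.0 = 36.3000 % ≈ 36.3 %.

36.3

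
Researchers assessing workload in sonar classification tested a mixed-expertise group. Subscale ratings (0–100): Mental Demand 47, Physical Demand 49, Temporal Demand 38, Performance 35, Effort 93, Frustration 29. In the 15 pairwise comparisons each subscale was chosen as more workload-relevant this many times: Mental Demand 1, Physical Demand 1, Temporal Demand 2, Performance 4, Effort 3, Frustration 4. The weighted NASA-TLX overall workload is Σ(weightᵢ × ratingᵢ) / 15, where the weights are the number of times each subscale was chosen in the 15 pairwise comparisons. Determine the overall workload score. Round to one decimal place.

The tallies are the weights (they sum to 15).
Weighted sum = 1·47 + 1·49 + 2·38 + 4·35 + 3·93 + 4·29
            = 47 + 49 + 76 + 140 + 279 + 116 = 707.
Overall workload = 707 / 15 = 47.1333 ≈ 47.1.

47.1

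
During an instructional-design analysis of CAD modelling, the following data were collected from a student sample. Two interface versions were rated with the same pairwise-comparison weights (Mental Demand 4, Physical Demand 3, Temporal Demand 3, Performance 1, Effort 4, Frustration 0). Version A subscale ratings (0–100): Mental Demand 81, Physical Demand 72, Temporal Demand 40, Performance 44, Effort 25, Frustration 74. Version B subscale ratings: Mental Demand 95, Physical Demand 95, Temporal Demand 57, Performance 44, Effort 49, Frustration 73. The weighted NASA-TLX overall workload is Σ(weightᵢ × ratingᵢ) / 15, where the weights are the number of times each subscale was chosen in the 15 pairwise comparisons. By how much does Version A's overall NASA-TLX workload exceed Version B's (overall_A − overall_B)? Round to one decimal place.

Version A weighted sum = 4·81 + 3·72 + 3·40 + 1·44 + 4·25 + 0·74 = 324 + 216 + 120 + 44 + 100 + 0 = 804; overall_A = 804/15 = 53.6000.
Version B weighted sum = 4·95 + 3·95 + 3·57 + 1·44 + 4·49 + 0·73 = 380 + 285 + 171 + 44 + 196 + 0 = 1076; overall_B = 1076/15 = 71.7333.
Difference = 53.6000 − 71.7333 = -18.1333 ≈ -18.1.

-18.1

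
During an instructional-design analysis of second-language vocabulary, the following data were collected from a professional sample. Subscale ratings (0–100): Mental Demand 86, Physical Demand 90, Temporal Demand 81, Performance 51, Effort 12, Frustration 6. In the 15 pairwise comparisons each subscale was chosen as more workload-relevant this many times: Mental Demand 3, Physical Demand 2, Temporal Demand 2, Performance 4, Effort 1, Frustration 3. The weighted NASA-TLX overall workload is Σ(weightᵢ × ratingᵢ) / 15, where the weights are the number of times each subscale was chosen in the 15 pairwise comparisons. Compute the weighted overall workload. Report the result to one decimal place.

The tallies are the weights (they sum to 15).
Weighted sum = 3·86 + 2·90 + 2·81 + 4·51 + 1·12 + 3·6
            = 258 + 180 + 162 + 204 + 12 + 18 = 834.
Overall workload = 834 / 15 = 55.6000 ≈ 55.6.

55.6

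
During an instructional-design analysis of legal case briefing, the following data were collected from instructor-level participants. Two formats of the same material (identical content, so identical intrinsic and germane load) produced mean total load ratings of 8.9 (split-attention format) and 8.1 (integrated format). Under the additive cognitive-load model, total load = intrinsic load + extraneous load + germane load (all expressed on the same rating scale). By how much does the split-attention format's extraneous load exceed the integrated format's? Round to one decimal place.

Intrinsic and germane load are equal across formats, so the difference in total load equals the difference in extraneous load.
Extraneous-load difference = 8.9 − 8.1 = 0.8.

0.8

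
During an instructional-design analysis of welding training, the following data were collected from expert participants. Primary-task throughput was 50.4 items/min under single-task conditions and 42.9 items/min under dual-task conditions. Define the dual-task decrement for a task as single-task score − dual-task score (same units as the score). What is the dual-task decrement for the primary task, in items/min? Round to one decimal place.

Decrement = 50.4 − 42.9 = 7.5000 items/min ≈ 7.5 items/min.

7.5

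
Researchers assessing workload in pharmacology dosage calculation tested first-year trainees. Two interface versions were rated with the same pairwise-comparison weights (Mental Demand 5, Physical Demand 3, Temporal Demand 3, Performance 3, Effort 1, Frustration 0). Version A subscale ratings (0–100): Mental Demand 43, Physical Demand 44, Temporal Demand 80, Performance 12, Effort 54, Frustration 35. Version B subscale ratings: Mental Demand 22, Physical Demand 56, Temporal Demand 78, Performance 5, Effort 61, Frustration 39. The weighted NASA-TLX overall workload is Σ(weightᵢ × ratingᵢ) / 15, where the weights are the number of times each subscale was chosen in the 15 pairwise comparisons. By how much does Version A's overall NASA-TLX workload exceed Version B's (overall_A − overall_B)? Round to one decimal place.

5.9

Version A weighted sum = 5·43 + 3·44 + 3·80 + 3·12 + 1·54 + 0·35 = 215 + 132 + 240 + 36 + 54 + 0 = 677; overall_A = 677/15 = 45.1333.
Version B weighted sum = 5·22 + 3·56 + 3·78 + 3·5 + 1·61 + 0·39 = 110 + 168 + 234 + 15 + 61 + 0 = 588; overall_B = 588/15 = 39.2000.
Difference = 45.1333 − 39.2000 = 5.9333 ≈ 5.9.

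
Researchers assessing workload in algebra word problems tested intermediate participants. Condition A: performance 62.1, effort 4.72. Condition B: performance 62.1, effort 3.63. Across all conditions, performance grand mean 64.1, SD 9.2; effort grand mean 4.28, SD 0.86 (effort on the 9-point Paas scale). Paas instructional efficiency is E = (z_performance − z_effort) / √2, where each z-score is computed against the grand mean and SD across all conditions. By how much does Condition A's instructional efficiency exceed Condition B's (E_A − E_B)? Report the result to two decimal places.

Condition A: z_P = (62.1 − 64.1)/9.2 = -0.2174; z_E = (4.72 − 4.28)/0.86 = 0.5116; E_A = (-0.2174 − 0.5116)/√2 = -0.5155.
Condition B: z_P = (62.1 − 64.1)/9.2 = -0.2174; z_E = (3.63 − 4.28)/0.86 = -0.7558; E_B = (-0.2174 − (-0.7558))/√2 = 0.3807.
E_A − E_B = -0.5155 − 0.3807 = -0.8962 ≈ -0.90.

-0.90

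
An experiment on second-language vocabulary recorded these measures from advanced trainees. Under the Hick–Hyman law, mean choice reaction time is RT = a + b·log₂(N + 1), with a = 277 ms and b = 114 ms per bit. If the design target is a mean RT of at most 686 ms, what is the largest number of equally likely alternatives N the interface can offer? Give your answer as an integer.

Set 277 + 114·log₂(N + 1) ≤ 686.
log₂(N + 1) ≤ (686 − 277) / 114 = 3.5877.
N + 1 ≤ 2^3.5877 = 12.0228.
N ≤ 11.0228, so the largest integer N is 11.

11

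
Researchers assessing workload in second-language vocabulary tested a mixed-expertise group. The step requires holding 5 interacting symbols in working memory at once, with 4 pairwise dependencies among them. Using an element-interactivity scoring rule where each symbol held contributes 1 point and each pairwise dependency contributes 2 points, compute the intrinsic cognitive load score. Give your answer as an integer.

13

Element contribution: 5 × 1 = 5.
Interaction contribution: 4 × 2 = 8.
Intrinsic load = 5 + 8 = 13.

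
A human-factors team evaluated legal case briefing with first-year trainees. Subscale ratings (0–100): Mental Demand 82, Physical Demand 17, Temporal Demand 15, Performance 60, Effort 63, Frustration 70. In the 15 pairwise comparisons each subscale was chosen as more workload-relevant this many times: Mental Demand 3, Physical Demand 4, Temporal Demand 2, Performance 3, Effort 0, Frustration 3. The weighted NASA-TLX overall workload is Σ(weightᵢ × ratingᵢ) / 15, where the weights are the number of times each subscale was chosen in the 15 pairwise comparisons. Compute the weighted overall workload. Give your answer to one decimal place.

The tallies are the weights (they sum to 15).
Weighted sum = 3·82 + 4·17 + 2·15 + 3·60 + 0·63 + 3·70
            = 246 + 68 + 30 + 180 + 0 + 210 = 734.
Overall workload = 734 / 15 = 48.9333 ≈ 48.9.

48.9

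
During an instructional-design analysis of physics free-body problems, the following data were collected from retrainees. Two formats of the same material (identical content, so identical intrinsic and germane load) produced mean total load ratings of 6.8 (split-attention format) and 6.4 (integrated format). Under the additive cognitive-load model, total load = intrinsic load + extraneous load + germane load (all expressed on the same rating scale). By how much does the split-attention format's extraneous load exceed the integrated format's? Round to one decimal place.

0.4

Intrinsic and germane load are equal across formats, so the difference in total load equals the difference in extraneous load.
Extraneous-load difference = 6.8 − 6.4 = 0.4.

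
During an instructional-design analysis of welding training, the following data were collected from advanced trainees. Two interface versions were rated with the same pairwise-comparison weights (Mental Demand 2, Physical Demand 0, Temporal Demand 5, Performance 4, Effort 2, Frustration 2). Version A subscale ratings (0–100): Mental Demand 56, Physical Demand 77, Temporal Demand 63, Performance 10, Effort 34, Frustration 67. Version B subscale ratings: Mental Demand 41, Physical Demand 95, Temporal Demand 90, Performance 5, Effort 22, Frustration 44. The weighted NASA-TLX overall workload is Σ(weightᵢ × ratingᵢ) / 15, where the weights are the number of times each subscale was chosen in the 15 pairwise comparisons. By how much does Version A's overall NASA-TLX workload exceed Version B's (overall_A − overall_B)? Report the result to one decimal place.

-1.0

Version A weighted sum = 2·56 + 0·77 + 5·63 + 4·10 + 2·34 + 2·67 = 112 + 0 + 315 + 40 + 68 + 134 = 669; overall_A = 669/15 = 44.6000.
Version B weighted sum = 2·41 + 0·95 + 5·90 + 4·5 + 2·22 + 2·44 = 82 + 0 + 450 + 20 + 44 + 88 = 684; overall_B = 684/15 = 45.6000.
Difference = 44.6000 − 45.6000 = -1.0000 ≈ -1.0.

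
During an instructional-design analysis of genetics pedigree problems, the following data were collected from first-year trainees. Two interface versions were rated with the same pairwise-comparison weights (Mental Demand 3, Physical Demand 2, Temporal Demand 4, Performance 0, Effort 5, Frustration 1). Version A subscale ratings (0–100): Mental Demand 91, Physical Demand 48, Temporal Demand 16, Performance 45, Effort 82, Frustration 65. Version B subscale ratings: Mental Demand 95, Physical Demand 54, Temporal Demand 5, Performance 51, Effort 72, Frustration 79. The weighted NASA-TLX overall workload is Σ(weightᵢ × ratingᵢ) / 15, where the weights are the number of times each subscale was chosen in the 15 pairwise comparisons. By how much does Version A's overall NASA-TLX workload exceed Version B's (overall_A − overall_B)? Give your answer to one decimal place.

3.7

Version A weighted sum = 3·91 + 2·48 + 4·16 + 0·45 + 5·82 + 1·65 = 273 + 96 + 64 + 0 + 410 + 65 = 908; overall_A = 908/15 = 60.5333.
Version B weighted sum = 3·95 + 2·54 + 4·5 + 0·51 + 5·72 + 1·79 = 285 + 108 + 20 + 0 + 360 + 79 = 852; overall_B = 852/15 = 56.8000.
Difference = 60.5333 − 56.8000 = 3.7333 ≈ 3.7.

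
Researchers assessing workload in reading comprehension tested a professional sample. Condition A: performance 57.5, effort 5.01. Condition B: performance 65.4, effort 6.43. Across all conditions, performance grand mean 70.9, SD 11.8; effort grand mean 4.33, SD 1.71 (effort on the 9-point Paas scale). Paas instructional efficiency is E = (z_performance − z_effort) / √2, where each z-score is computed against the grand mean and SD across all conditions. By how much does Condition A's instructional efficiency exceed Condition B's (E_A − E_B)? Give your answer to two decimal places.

Condition A: z_P = (57.5 − 70.9)/11.8 = -1.1356; z_E = (5.01 − 4.33)/1.71 = 0.3977; E_A = (-1.1356 − 0.3977)/√2 = -1.0842.
Condition B: z_P = (65.4 − 70.9)/11.8 = -0.4661; z_E = (6.43 − 4.33)/1.71 = 1.2281; E_B = (-0.4661 − 1.2281)/√2 = -1.1980.
E_A − E_B = -1.0842 − (-1.1980) = 0.1138 ≈ 0.11.

0.11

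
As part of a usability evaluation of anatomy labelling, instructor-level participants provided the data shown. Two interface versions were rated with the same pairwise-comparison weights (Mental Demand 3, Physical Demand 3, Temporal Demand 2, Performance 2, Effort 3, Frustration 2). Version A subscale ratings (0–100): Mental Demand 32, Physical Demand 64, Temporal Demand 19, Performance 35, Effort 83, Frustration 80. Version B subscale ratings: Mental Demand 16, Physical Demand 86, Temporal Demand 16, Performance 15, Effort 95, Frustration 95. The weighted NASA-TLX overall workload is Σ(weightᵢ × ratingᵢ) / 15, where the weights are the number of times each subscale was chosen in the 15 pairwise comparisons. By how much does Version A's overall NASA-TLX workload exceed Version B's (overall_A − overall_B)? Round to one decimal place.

-2.5

Version A weighted sum = 3·32 + 3·64 + 2·19 + 2·35 + 3·83 + 2·80 = 96 + 192 + 38 + 70 + 249 + 160 = 805; overall_A = 805/15 = 53.6667.
Version B weighted sum = 3·16 + 3·86 + 2·16 + 2·15 + 3·95 + 2·95 = 48 + 258 + 32 + 30 + 285 + 190 = 843; overall_B = 843/15 = 56.2000.
Difference = 53.6667 − 56.2000 = -2.5333 ≈ -2.5.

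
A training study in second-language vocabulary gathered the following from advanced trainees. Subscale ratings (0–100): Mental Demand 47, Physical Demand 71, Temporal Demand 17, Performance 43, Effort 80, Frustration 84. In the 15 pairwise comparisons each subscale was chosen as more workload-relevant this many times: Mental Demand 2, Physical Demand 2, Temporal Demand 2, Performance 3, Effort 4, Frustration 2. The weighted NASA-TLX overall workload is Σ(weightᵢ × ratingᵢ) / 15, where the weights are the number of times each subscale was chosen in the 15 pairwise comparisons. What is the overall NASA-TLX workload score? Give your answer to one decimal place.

The tallies are the weights (they sum to 15).
Weighted sum = 2·47 + 2·71 + 2·17 + 3·43 + 4·80 + 2·84
            = 94 + 142 + 34 + 129 + 320 + 168 = 887.
Overall workload = 887 / 15 = 59.1333 ≈ 59.1.

59.1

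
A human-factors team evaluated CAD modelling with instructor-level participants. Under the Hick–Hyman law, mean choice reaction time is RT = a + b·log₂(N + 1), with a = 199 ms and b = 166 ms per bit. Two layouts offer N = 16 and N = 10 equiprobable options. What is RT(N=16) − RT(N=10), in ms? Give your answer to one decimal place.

104.3

RT(16) = 199 + 166·log₂(17) = 199 + 166·4.0875 = 877.5250 ms.
RT(10) = 199 + 166·log₂(11) = 199 + 166·3.4594 = 773.2604 ms.
Difference = 877.5250 − 773.2604 = 104.2646 ≈ 104.3 ms.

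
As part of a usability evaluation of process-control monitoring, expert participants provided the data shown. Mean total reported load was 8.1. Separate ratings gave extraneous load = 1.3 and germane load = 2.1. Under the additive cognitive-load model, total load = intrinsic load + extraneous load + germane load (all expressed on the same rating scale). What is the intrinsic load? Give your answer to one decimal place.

4.7

intrinsic load = total − extraneous − germane
             = 8.1 − 1.3 − 2.1 = 4.7.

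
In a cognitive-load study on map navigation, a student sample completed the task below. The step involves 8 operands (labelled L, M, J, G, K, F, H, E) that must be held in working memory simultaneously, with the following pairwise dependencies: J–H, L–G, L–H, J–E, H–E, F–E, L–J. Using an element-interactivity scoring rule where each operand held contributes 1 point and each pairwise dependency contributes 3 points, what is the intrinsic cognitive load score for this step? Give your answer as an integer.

Count of operands held simultaneously: 8.
Count of pairwise dependencies listed: 7.
Element contribution: 8 × 1 = 8.
Interaction contribution: 7 × 3 = 21.
Intrinsic load = 8 + 21 = 29.

29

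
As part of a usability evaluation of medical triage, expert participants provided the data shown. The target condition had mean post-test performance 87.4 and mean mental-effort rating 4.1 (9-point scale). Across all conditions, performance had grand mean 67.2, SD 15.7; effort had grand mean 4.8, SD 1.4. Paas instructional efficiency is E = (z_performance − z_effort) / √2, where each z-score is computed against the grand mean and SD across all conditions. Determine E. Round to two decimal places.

z_performance = (87.4 − 67.2) / 15.7 = 20.2000 / 15.7 = 1.2866.
z_effort = (4.1 − 4.8) / 1.4 = -0.7000 / 1.4 = -0.5000.
z_P − z_E = 1.2866 − (-0.5000) = 1.7866.
E = 1.7866 / √2 = 1.7866 / 1.41421 = 1.2633 ≈ 1.26.

1.26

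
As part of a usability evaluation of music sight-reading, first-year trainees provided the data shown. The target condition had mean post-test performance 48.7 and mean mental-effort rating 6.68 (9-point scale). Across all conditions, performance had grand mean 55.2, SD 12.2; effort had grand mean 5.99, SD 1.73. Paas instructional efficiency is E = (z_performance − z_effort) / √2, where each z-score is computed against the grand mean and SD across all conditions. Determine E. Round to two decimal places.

z_performance = (48.7 − 55.2) / 12.2 = -6.5000 / 12.2 = -0.5328.
z_effort = (6.68 − 5.99) / 1.73 = 0.6900 / 1.73 = 0.3988.
z_P − z_E = -0.5328 − 0.3988 = -0.9316.
E = -0.9316 / √2 = -0.9316 / 1.41421 = -0.6587 ≈ -0.66.

-0.66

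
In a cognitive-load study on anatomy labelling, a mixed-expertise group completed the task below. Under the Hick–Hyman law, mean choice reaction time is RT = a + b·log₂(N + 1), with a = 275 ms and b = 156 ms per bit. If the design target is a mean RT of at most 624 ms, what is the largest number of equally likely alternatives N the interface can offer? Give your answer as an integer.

3

Set 275 + 156·log₂(N + 1) ≤ 624.
log₂(N + 1) ≤ (624 − 275) / 156 = 2.2372.
N + 1 ≤ 2^2.2372 = 4.7148.
N ≤ 3.7148, so the largest integer N is 3.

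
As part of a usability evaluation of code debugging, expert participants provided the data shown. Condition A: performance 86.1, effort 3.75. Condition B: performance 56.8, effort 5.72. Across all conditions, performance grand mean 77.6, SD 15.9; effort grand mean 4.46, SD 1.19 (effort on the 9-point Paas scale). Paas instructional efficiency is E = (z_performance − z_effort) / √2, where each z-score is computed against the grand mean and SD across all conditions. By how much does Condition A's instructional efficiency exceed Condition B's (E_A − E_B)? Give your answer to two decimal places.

Condition A: z_P = (86.1 − 77.6)/15.9 = 0.5346; z_E = (3.75 − 4.46)/1.19 = -0.5966; E_A = (0.5346 − (-0.5966))/√2 = 0.7999.
Condition B: z_P = (56.8 − 77.6)/15.9 = -1.3082; z_E = (5.72 − 4.46)/1.19 = 1.0588; E_B = (-1.3082 − 1.0588)/√2 = -1.6737.
E_A − E_B = 0.7999 − (-1.6737) = 2.4736 ≈ 2.47.

2.47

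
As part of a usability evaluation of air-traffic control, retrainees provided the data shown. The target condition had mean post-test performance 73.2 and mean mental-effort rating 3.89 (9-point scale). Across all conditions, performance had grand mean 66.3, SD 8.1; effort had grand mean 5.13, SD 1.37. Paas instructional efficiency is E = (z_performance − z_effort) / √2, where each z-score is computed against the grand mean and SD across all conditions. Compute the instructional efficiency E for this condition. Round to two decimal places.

z_performance = (73.2 − 66.3) / 8.1 = 6.9000 / 8.1 = 0.8519.
z_effort = (3.89 − 5.13) / 1.37 = -1.2400 / 1.37 = -0.9051.
z_P − z_E = 0.8519 − (-0.9051) = 1.7570.
E = 1.7570 / √2 = 1.7570 / 1.41421 = 1.2424 ≈ 1.24.

1.24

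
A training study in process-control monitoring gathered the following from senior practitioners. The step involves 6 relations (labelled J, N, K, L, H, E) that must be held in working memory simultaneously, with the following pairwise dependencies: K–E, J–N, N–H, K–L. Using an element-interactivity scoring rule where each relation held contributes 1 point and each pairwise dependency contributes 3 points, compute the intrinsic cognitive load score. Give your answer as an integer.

Count of relations held simultaneously: 6.
Count of pairwise dependencies listed: 4.
Element contribution: 6 × 1 = 6.
Interaction contribution: 4 × 3 = 12.
Intrinsic load = 6 + 12 = 18.

18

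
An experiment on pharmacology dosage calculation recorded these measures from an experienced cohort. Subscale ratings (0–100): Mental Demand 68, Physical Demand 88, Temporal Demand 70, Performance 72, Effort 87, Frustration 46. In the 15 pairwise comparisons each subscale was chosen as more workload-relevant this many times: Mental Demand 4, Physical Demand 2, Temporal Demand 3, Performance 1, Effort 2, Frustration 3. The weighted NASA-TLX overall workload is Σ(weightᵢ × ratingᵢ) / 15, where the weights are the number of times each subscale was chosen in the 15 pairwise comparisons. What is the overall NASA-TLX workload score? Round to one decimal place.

The tallies are the weights (they sum to 15).
Weighted sum = 4·68 + 2·88 + 3·70 + 1·72 + 2·87 + 3·46
            = 272 + 176 + 210 + 72 + 174 + 138 = 1042.
Overall workload = 1042 / 15 = 69.4667 ≈ 69.5.

69.5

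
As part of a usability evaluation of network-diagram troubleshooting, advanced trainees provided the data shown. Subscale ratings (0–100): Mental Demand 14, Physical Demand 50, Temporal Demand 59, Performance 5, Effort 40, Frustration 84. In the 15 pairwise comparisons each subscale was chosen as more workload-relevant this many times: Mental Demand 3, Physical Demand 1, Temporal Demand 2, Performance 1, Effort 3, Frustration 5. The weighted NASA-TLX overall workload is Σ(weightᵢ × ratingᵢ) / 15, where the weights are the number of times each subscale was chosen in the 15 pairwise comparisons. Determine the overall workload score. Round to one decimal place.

The tallies are the weights (they sum to 15).
Weighted sum = 3·14 + 1·50 + 2·59 + 1·5 + 3·40 + 5·84
            = 42 + 50 + 118 + 5 + 120 + 420 = 755.
Overall workload = 755 / 15 = 50.3333 ≈ 50.3.

50.3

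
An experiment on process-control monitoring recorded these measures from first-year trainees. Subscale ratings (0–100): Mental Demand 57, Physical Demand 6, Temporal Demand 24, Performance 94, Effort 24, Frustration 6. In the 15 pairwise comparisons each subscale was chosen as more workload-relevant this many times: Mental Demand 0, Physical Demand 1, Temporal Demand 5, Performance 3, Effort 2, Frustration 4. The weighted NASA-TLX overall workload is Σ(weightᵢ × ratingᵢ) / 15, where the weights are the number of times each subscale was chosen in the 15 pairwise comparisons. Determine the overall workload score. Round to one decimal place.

32.0

The tallies are the weights (they sum to 15).
Weighted sum = 0·57 + 1·6 + 5·24 + 3·94 + 2·24 + 4·6
            = 0 + 6 + 120 + 282 + 48 + 24 = 480.
Overall workload = 480 / 15 = 32.0000 ≈ 32.0.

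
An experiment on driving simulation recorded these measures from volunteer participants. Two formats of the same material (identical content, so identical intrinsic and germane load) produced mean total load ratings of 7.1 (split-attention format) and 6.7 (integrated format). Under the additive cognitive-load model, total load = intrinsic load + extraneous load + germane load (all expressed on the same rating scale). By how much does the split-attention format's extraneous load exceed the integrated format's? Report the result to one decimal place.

0.4

Intrinsic and germane load are equal across formats, so the difference in total load equals the difference in extraneous load.
Extraneous-load difference = 7.1 − 6.7 = 0.4.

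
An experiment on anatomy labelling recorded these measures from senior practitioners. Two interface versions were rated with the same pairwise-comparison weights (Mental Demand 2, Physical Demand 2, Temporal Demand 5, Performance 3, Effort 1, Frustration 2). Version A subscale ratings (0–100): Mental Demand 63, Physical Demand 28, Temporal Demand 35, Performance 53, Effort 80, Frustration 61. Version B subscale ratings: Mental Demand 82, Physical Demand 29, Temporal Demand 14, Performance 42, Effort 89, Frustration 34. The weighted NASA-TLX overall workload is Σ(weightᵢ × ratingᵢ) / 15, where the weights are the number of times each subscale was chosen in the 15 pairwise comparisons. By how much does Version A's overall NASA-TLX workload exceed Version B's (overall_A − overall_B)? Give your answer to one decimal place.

Version A weighted sum = 2·63 + 2·28 + 5·35 + 3·53 + 1·80 + 2·61 = 126 + 56 + 175 + 159 + 80 + 122 = 718; overall_A = 718/15 = 47.8667.
Version B weighted sum = 2·82 + 2·29 + 5·14 + 3·42 + 1·89 + 2·34 = 164 + 58 + 70 + 126 + 89 + 68 = 575; overall_B = 575/15 = 38.3333.
Difference = 47.8667 − 38.3333 = 9.5334 ≈ 9.5.

9.5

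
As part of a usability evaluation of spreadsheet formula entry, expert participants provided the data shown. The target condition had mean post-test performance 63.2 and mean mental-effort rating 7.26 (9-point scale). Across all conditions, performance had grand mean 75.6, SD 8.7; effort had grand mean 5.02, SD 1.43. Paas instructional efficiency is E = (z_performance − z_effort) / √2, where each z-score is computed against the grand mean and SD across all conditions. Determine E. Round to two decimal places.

z_performance = (63.2 − 75.6) / 8.7 = -12.4000 / 8.7 = -1.4253.
z_effort = (7.26 − 5.02) / 1.43 = 2.2400 / 1.43 = 1.5664.
z_P − z_E = -1.4253 − 1.5664 = -2.9917.
E = -2.9917 / √2 = -2.9917 / 1.41421 = -2.1155 ≈ -2.12.

-2.12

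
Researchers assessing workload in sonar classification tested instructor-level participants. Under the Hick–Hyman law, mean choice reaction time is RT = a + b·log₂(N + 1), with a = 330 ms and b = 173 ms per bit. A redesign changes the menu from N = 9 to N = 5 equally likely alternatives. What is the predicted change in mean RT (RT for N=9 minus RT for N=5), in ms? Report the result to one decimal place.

127.5

RT(9) = 330 + 173·log₂(10) = 330 + 173·3.3219 = 904.6887 ms.
RT(5) = 330 + 173·log₂(6) = 330 + 173·2.5850 = 777.2050 ms.
Difference = 904.6887 − 777.2050 = 127.4837 ≈ 127.5 ms.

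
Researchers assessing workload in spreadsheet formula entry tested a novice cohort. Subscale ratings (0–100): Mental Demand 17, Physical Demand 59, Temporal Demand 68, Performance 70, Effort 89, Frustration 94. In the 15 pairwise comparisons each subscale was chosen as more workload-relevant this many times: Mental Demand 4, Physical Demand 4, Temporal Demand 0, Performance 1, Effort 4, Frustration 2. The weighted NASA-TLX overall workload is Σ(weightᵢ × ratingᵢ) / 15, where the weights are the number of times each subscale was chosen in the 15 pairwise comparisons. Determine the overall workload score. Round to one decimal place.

61.2

The tallies are the weights (they sum to 15).
Weighted sum = 4·17 + 4·59 + 0·68 + 1·70 + 4·89 + 2·94
            = 68 + 236 + 0 + 70 + 356 + 188 = 918.
Overall workload = 918 / 15 = 61.2000 ≈ 61.2.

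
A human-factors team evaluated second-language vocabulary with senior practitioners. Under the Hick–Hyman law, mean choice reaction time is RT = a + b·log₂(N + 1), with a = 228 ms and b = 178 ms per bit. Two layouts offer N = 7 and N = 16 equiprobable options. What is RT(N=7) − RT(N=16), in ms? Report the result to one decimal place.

RT(7) = 228 + 178·log₂(8) = 228 + 178·3.0000 = 762.0000 ms.
RT(16) = 228 + 178·log₂(17) = 228 + 178·4.0875 = 955.5750 ms.
Difference = 762.0000 − 955.5750 = -193.5750 ≈ -193.6 ms.

-193.6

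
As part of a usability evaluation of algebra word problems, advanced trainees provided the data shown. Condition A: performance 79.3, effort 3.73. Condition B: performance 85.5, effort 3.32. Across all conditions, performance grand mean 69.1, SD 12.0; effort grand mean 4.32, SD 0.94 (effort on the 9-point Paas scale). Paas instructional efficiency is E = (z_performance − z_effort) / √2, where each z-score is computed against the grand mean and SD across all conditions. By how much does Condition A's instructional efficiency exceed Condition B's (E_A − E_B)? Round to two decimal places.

Condition A: z_P = (79.3 − 69.1)/12.0 = 0.8500; z_E = (3.73 − 4.32)/0.94 = -0.6277; E_A = (0.8500 − (-0.6277))/√2 = 1.0449.
Condition B: z_P = (85.5 − 69.1)/12.0 = 1.3667; z_E = (3.32 − 4.32)/0.94 = -1.0638; E_B = (1.3667 − (-1.0638))/√2 = 1.7186.
E_A − E_B = 1.0449 − 1.7186 = -0.6737 ≈ -0.67.

-0.67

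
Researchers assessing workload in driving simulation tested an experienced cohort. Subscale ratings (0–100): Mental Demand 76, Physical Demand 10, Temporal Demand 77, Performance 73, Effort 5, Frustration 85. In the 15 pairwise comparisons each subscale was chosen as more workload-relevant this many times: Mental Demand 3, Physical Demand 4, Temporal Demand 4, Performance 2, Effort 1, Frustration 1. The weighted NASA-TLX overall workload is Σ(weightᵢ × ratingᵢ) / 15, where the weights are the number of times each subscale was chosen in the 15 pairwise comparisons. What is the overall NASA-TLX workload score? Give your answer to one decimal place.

54.1

The tallies are the weights (they sum to 15).
Weighted sum = 3·76 + 4·10 + 4·77 + 2·73 + 1·5 + 1·85
            = 228 + 40 + 308 + 146 + 5 + 85 = 812.
Overall workload = 812 / 15 = 54.1333 ≈ 54.1.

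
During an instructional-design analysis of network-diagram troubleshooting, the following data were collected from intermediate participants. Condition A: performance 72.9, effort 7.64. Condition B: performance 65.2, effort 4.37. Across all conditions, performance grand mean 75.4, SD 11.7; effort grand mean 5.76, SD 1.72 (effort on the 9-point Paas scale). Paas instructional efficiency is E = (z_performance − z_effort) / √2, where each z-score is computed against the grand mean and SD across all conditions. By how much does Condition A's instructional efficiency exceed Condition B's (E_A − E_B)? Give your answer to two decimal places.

-0.88

Condition A: z_P = (72.9 − 75.4)/11.7 = -0.2137; z_E = (7.64 − 5.76)/1.72 = 1.0930; E_A = (-0.2137 − 1.0930)/√2 = -0.9240.
Condition B: z_P = (65.2 − 75.4)/11.7 = -0.8718; z_E = (4.37 − 5.76)/1.72 = -0.8081; E_B = (-0.8718 − (-0.8081))/√2 = -0.0450.
E_A − E_B = -0.9240 − (-0.0450) = -0.8790 ≈ -0.88.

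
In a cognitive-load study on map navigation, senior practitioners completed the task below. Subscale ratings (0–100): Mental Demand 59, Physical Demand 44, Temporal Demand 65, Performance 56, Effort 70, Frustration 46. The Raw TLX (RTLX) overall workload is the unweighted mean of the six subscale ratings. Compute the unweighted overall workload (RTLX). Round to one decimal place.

56.7

Sum of ratings = 59 + 44 + 65 + 56 + 70 + 46 = 340.
RTLX = 340 / 6 = 56.6667 ≈ 56.7.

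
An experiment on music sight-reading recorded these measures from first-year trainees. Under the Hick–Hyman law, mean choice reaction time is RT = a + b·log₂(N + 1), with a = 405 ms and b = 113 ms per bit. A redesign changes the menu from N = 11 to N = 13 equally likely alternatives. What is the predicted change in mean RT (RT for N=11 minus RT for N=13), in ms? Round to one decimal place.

-25.1

RT(11) = 405 + 113·log₂(12) = 405 + 113·3.5850 = 810.1050 ms.
RT(13) = 405 + 113·log₂(14) = 405 + 113·3.8074 = 835.2362 ms.
Difference = 810.1050 − 835.2362 = -25.1312 ≈ -25.1 ms.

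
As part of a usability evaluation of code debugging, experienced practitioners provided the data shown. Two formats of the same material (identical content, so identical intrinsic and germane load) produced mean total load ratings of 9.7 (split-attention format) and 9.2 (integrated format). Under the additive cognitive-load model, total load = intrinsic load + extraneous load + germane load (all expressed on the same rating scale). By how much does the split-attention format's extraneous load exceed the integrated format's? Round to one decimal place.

Intrinsic and germane load are equal across formats, so the difference in total load equals the difference in extraneous load.
Extraneous-load difference = 9.7 − 9.2 = 0.5.

0.5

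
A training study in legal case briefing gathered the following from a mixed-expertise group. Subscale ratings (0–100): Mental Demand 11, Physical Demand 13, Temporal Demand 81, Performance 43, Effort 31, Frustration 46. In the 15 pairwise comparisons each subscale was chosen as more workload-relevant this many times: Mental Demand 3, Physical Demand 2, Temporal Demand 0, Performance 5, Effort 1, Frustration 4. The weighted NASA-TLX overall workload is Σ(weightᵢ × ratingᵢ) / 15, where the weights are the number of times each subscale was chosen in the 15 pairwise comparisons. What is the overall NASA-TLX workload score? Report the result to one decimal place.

The tallies are the weights (they sum to 15).
Weighted sum = 3·11 + 2·13 + 0·81 + 5·43 + 1·31 + 4·46
            = 33 + 26 + 0 + 215 + 31 + 184 = 489.
Overall workload = 489 / 15 = 32.6000 ≈ 32.6.

32.6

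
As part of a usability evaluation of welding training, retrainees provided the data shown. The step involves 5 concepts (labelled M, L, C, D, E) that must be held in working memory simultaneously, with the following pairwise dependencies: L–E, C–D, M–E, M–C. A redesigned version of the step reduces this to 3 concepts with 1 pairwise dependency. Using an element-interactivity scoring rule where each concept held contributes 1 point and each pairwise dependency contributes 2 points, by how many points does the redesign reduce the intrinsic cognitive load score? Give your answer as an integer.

Original: 5 × 1 + 4 × 2 = 5 + 8 = 13.
Redesigned: 3 × 1 + 1 × 2 = 3 + 2 = 5.
Reduction = 13 − 5 = 8.

8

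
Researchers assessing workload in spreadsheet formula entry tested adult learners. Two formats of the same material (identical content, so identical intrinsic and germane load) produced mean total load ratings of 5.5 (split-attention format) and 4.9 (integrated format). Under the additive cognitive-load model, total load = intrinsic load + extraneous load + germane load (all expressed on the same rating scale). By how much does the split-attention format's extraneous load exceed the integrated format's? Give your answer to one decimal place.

0.6

Intrinsic and germane load are equal across formats, so the difference in total load equals the difference in extraneous load.
Extraneous-load difference = 5.5 − 4.9 = 0.6.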